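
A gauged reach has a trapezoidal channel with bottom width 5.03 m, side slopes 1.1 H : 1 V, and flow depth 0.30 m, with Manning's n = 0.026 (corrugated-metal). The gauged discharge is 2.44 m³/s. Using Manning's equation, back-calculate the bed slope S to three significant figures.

A = (b + z·y)·y = (5.03 + 1.1×0.30)×0.30 = 1.608 m²
P = b + 2y√(1+z²) = 5.03 + 2×0.30×√(1+1.1²) = 5.922 m
R = A/P = 1.608/5.922 = 0.2715 m
S = (Q·n / (1·A·R^(2/3)))² = (2.44×0.026 / (1×1.608×0.4193))² = 0.008852

0.00885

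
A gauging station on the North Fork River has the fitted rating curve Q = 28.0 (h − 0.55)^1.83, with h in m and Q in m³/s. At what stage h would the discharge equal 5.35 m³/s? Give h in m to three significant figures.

h − h₀ = (Q/C)^(1/b) = (5.35/28.0)^(1/1.83) = 0.4048 m
h = 0.55 + 0.4048 = 0.9548 m

0.955 m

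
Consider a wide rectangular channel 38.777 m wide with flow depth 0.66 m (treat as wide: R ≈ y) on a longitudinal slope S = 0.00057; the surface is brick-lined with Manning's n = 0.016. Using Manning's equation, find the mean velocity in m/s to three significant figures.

1.13 m/s

A = b·y = 38.777 × 0.66 = 25.59 m²
Wide channel: R ≈ y = 0.66 m
Q = (1/n)·A·R^(2/3)·S^(1/2) = (1/0.016) × 25.59 × 0.6600^(2/3) × 0.00057^(1/2) = 28.95 m³/s
V = Q/A = 28.95/25.59 = 1.131 m/s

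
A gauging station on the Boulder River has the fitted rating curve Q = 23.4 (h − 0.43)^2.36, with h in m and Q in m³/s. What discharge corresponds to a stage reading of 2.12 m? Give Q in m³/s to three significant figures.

80.7 m³/s

Q = 23.4 × (2.12 − 0.43)^2.36 = 23.4 × 1.69^2.36 = 80.73 m³/s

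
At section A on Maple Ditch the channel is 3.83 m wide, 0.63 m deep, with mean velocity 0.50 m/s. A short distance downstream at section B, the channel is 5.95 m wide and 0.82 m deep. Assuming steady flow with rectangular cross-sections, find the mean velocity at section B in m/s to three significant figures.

Q = A₁V₁ = (3.83×0.63) × 0.50 = 1.206 m³/s
A₂ = 5.95 × 0.82 = 4.879 m²
V₂ = Q/A₂ = 1.206/4.879 = 0.2473 m/s

0.247 m/s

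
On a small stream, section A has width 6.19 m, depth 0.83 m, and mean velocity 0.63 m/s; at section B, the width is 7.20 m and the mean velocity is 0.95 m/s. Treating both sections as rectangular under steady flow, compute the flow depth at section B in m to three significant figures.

Q = A₁V₁ = (6.19×0.83) × 0.63 = 3.237 m³/s
d₂ = Q/(b₂ V₂) = 3.237/(7.20×0.95) = 0.4732 m

0.473 m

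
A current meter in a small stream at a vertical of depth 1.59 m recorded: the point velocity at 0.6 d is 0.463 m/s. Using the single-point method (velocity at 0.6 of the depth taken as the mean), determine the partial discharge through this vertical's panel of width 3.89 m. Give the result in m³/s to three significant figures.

2.86 m³/s

v̄ = v₀.₆ = 0.463 m/s
q = v̄ × d × w = 0.4630 × 1.59 × 3.89 = 2.864 m³/s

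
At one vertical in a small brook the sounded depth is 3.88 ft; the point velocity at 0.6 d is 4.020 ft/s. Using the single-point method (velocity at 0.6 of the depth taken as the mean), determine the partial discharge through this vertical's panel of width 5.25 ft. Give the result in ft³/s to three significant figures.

81.9 ft³/s

v̄ = v₀.₆ = 4.020 ft/s
q = v̄ × d × w = 4.020 × 3.88 × 5.25 = 81.89 ft³/s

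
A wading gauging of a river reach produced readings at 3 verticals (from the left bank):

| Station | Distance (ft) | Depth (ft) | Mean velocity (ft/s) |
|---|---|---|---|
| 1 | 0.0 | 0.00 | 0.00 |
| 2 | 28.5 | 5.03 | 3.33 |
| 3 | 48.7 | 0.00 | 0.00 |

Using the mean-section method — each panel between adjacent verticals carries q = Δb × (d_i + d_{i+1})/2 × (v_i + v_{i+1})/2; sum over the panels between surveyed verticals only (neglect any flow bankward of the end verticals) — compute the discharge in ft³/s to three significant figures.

204 ft³/s

Panel 1-2: Δb = 28.5 ft, d̄ = (0.00+5.03)/2 = 2.515, v̄ = (0.00+3.33)/2 = 1.665 → q = 28.5×2.515×1.665 = 119.3 ft³/s
Panel 2-3: Δb = 20.2 ft, d̄ = (5.03+0.00)/2 = 2.515, v̄ = (3.33+0.00)/2 = 1.665 → q = 20.2×2.515×1.665 = 84.59 ft³/s
Q = Σ q = 203.9 ft³/s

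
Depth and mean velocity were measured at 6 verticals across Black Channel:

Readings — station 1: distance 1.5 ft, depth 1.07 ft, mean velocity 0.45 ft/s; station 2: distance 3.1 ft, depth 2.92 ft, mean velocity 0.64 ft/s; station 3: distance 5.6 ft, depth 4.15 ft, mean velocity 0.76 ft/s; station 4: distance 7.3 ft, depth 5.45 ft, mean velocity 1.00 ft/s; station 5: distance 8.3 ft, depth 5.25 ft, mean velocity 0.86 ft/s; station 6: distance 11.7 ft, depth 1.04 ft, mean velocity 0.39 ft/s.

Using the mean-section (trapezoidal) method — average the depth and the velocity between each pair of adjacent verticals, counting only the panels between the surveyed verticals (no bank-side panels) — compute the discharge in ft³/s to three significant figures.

Panel 1-2: Δb = 1.6 ft, d̄ = (1.07+2.92)/2 = 1.995, v̄ = (0.45+0.64)/2 = 0.545 → q = 1.6×1.995×0.545 = 1.740 ft³/s
Panel 2-3: Δb = 2.5 ft, d̄ = (2.92+4.15)/2 = 3.535, v̄ = (0.64+0.76)/2 = 0.7 → q = 2.5×3.535×0.7 = 6.186 ft³/s
Panel 3-4: Δb = 1.7 ft, d̄ = (4.15+5.45)/2 = 4.8, v̄ = (0.76+1.00)/2 = 0.88 → q = 1.7×4.8×0.88 = 7.181 ft³/s
Panel 4-5: Δb = 1 ft, d̄ = (5.45+5.25)/2 = 5.35, v̄ = (1.00+0.86)/2 = 0.93 → q = 1×5.35×0.93 = 4.976 ft³/s
Panel 5-6: Δb = 3.4 ft, d̄ = (5.25+1.04)/2 = 3.145, v̄ = (0.86+0.39)/2 = 0.625 → q = 3.4×3.145×0.625 = 6.683 ft³/s
Q = Σ q = 26.77 ft³/s

26.8 ft³/s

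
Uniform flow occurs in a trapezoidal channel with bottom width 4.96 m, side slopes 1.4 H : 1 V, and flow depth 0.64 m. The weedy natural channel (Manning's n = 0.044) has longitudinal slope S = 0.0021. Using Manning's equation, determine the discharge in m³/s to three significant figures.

2.53 m³/s

A = (b + z·y)·y = (4.96 + 1.4×0.64)×0.64 = 3.748 m²
P = b + 2y√(1+z²) = 4.96 + 2×0.64×√(1+1.4²) = 7.162 m
R = A/P = 3.748/7.162 = 0.5233 m
Q = (1/n)·A·R^(2/3)·S^(1/2) = (1/0.044) × 3.748 × 0.5233^(2/3) × 0.0021^(1/2) = 2.535 m³/s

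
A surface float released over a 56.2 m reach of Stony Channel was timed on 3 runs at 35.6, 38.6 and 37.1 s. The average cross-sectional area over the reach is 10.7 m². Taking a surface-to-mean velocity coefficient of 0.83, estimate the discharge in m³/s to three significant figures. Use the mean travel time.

t̄ = (35.6 + 38.6 + 37.1) / 3 = 37.1 s
v_surface = L / t̄ = 56.2 / 37.1 = 1.515 m/s
v_mean = 0.83 × 1.515 = 1.257 m/s
Q = A × v_mean = 10.7 × 1.257 = 13.45 m³/s

13.5 m³/s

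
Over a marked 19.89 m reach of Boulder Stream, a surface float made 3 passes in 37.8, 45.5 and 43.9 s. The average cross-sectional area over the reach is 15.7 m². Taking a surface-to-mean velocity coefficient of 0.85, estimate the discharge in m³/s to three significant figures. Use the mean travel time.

6.26 m³/s

t̄ = (37.8 + 45.5 + 43.9) / 3 = 42.4 s
v_surface = L / t̄ = 19.89 / 42.4 = 0.4691 m/s
v_mean = 0.85 × 0.4691 = 0.3987 m/s
Q = A × v_mean = 15.7 × 0.3987 = 6.260 m³/s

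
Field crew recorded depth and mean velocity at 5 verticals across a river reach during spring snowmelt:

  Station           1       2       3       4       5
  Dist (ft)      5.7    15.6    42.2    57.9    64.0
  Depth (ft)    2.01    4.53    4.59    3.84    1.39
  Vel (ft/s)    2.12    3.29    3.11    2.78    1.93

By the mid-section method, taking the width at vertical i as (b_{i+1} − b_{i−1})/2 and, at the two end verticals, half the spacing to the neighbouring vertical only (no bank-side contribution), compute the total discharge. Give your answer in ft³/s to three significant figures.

720 ft³/s

w_1 = (15.6 − 5.7)/2 = 4.95 ft; q_1 = 2.12 × 2.01 × 4.95 = 21.09 ft³/s
w_2 = (42.2 − 5.7)/2 = 18.25 ft; q_2 = 3.29 × 4.53 × 18.25 = 272.0 ft³/s
w_3 = (57.9 − 15.6)/2 = 21.15 ft; q_3 = 3.11 × 4.59 × 21.15 = 301.9 ft³/s
w_4 = (64.0 − 42.2)/2 = 10.9 ft; q_4 = 2.78 × 3.84 × 10.9 = 116.4 ft³/s
w_5 = (64.0 − 57.9)/2 = 3.05 ft; q_5 = 1.93 × 1.39 × 3.05 = 8.182 ft³/s
Q = Σ qᵢ = 719.5 ft³/s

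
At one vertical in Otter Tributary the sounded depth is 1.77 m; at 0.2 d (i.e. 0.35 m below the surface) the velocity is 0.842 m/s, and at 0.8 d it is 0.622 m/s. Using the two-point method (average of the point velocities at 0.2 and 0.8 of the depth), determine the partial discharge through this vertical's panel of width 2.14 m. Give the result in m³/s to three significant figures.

2.77 m³/s

v̄ = (0.842 + 0.622) / 2 = 0.7320 m/s
q = v̄ × d × w = 0.7320 × 1.77 × 2.14 = 2.773 m³/s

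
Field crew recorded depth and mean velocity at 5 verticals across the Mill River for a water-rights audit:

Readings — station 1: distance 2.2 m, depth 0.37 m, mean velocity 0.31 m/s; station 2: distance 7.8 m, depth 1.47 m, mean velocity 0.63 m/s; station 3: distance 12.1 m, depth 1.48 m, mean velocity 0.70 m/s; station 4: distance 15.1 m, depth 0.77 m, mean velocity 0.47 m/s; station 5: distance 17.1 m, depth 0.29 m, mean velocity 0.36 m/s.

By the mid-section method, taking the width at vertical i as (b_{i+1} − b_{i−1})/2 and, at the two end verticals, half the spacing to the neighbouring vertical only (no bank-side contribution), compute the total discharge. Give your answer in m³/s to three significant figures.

w_1 = (7.8 − 2.2)/2 = 2.8 m; q_1 = 0.31 × 0.37 × 2.8 = 0.3212 m³/s
w_2 = (12.1 − 2.2)/2 = 4.95 m; q_2 = 0.63 × 1.47 × 4.95 = 4.584 m³/s
w_3 = (15.1 − 7.8)/2 = 3.65 m; q_3 = 0.70 × 1.48 × 3.65 = 3.781 m³/s
w_4 = (17.1 − 12.1)/2 = 2.5 m; q_4 = 0.47 × 0.77 × 2.5 = 0.9048 m³/s
w_5 = (17.1 − 15.1)/2 = 1 m; q_5 = 0.36 × 0.29 × 1 = 0.1044 m³/s
Q = Σ qᵢ = 9.696 m³/s

9.70 m³/s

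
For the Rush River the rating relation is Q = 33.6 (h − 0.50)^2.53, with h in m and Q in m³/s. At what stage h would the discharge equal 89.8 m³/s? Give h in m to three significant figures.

1.97 m

h − h₀ = (Q/C)^(1/b) = (89.8/33.6)^(1/2.53) = 1.475 m
h = 0.50 + 1.475 = 1.975 m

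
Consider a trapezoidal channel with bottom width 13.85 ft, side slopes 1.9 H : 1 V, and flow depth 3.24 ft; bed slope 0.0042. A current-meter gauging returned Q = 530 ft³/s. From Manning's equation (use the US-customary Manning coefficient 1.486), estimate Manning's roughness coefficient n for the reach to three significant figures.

0.0207

A = (b + z·y)·y = (13.85 + 1.9×3.24)×3.24 = 64.82 ft²
P = b + 2y√(1+z²) = 13.85 + 2×3.24×√(1+1.9²) = 27.76 ft
R = A/P = 64.82/27.76 = 2.335 ft
n = (1.486/Q)·A·R^(2/3)·S^(1/2) = (1.486/530) × 64.82 × 1.760 × 0.06481 = 0.02073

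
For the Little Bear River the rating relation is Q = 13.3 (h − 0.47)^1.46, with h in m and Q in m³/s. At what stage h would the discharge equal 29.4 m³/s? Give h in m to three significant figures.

2.19 m

h − h₀ = (Q/C)^(1/b) = (29.4/13.3)^(1/1.46) = 1.722 m
h = 0.47 + 1.722 = 2.192 m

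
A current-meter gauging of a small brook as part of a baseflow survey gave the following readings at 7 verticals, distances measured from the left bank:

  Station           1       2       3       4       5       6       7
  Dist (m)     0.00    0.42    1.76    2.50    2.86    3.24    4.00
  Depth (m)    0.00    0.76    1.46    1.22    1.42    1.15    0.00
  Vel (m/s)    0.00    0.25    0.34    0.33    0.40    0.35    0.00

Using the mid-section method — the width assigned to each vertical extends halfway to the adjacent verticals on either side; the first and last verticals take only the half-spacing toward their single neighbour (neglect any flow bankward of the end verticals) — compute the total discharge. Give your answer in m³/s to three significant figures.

1.34 m³/s

w_2 = (1.76 − 0.00)/2 = 0.88 m; q_2 = 0.25 × 0.76 × 0.88 = 0.1672 m³/s
w_3 = (2.50 − 0.42)/2 = 1.04 m; q_3 = 0.34 × 1.46 × 1.04 = 0.5163 m³/s
w_4 = (2.86 − 1.76)/2 = 0.55 m; q_4 = 0.33 × 1.22 × 0.55 = 0.2214 m³/s
w_5 = (3.24 − 2.50)/2 = 0.37 m; q_5 = 0.40 × 1.42 × 0.37 = 0.2102 m³/s
w_6 = (4.00 − 2.86)/2 = 0.57 m; q_6 = 0.35 × 1.15 × 0.57 = 0.2294 m³/s
Stations 1, 7 contribute zero (depth or velocity is 0).
Q = Σ qᵢ = 1.344 m³/s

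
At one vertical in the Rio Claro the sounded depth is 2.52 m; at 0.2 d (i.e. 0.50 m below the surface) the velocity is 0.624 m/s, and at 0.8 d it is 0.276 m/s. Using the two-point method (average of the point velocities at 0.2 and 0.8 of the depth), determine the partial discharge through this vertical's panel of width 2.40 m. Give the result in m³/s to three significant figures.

v̄ = (0.624 + 0.276) / 2 = 0.4500 m/s
q = v̄ × d × w = 0.4500 × 2.52 × 2.40 = 2.722 m³/s

2.72 m³/s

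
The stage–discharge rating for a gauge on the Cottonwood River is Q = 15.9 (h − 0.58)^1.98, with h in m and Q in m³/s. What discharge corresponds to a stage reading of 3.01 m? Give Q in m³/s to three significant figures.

92.2 m³/s

Q = 15.9 × (3.01 − 0.58)^1.98 = 15.9 × 2.43^1.98 = 92.24 m³/s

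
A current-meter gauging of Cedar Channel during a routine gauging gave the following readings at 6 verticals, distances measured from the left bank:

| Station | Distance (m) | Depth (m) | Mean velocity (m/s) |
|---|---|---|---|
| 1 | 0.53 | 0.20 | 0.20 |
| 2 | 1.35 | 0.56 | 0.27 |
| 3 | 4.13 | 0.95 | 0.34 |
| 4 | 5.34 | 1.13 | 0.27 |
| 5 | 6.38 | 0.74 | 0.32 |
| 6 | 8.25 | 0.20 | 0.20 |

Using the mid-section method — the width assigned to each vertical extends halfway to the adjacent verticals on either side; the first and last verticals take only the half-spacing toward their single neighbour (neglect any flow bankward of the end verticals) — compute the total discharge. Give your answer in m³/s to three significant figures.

1.66 m³/s

w_1 = (1.35 − 0.53)/2 = 0.41 m; q_1 = 0.20 × 0.20 × 0.41 = 0.01640 m³/s
w_2 = (4.13 − 0.53)/2 = 1.8 m; q_2 = 0.27 × 0.56 × 1.8 = 0.2722 m³/s
w_3 = (5.34 − 1.35)/2 = 1.995 m; q_3 = 0.34 × 0.95 × 1.995 = 0.6444 m³/s
w_4 = (6.38 − 4.13)/2 = 1.125 m; q_4 = 0.27 × 1.13 × 1.125 = 0.3432 m³/s
w_5 = (8.25 − 5.34)/2 = 1.455 m; q_5 = 0.32 × 0.74 × 1.455 = 0.3445 m³/s
w_6 = (8.25 − 6.38)/2 = 0.935 m; q_6 = 0.20 × 0.20 × 0.935 = 0.03740 m³/s
Q = Σ qᵢ = 1.658 m³/s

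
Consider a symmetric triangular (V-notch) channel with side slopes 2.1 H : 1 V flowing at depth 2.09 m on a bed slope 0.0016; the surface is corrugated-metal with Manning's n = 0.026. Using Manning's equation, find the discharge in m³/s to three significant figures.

A = z·y² = 2.1×2.09² = 9.173 m²
P = 2y√(1+z²) = 2×2.09×√(1+2.1²) = 9.722 m
R = A/P = 9.173/9.722 = 0.9435 m
Q = (1/n)·A·R^(2/3)·S^(1/2) = (1/0.026) × 9.173 × 0.9435^(2/3) × 0.0016^(1/2) = 13.58 m³/s

13.6 m³/s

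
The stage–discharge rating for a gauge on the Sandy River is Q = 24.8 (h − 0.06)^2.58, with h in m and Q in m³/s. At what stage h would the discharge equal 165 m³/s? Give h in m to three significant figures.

2.14 m

h − h₀ = (Q/C)^(1/b) = (165/24.8)^(1/2.58) = 2.085 m
h = 0.06 + 2.085 = 2.145 m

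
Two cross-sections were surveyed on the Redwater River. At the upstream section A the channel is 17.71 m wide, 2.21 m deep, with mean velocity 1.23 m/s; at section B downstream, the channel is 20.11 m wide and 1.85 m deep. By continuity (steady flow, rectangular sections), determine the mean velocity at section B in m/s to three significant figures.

1.29 m/s

Q = A₁V₁ = (17.71×2.21) × 1.23 = 48.14 m³/s
A₂ = 20.11 × 1.85 = 37.20 m²
V₂ = Q/A₂ = 48.14/37.20 = 1.294 m/s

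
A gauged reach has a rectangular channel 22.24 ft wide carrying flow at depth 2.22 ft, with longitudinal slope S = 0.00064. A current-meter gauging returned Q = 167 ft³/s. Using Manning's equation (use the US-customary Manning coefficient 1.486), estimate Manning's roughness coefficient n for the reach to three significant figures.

A = b·y = 22.24 × 2.22 = 49.37 ft²
P = b + 2y = 22.24 + 2×2.22 = 26.68 ft
R = A/P = 49.37/26.68 = 1.851 ft
n = (1.486/Q)·A·R^(2/3)·S^(1/2) = (1.486/167) × 49.37 × 1.507 × 0.02530 = 0.01675

0.0168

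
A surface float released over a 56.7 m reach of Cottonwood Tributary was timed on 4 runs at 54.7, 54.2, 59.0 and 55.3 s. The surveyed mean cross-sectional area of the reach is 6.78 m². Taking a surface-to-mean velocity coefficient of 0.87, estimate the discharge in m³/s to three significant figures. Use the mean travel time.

t̄ = (54.7 + 54.2 + 59.0 + 55.3) / 4 = 55.8 s
v_surface = L / t̄ = 56.7 / 55.8 = 1.016 m/s
v_mean = 0.87 × 1.016 = 0.8840 m/s
Q = A × v_mean = 6.78 × 0.8840 = 5.994 m³/s

5.99 m³/s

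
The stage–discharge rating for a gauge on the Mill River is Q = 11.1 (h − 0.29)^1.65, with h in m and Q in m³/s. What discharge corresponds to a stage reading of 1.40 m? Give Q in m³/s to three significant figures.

Q = 11.1 × (1.40 − 0.29)^1.65 = 11.1 × 1.11^1.65 = 13.19 m³/s

13.2 m³/s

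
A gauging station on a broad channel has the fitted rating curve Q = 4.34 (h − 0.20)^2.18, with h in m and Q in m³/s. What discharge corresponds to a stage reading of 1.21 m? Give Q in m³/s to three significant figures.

4.44 m³/s

Q = 4.34 × (1.21 − 0.20)^2.18 = 4.34 × 1.01^2.18 = 4.435 m³/s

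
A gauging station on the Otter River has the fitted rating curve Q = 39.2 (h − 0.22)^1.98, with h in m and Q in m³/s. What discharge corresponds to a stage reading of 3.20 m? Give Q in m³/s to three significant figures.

Q = 39.2 × (3.20 − 0.22)^1.98 = 39.2 × 2.98^1.98 = 340.6 m³/s

341 m³/s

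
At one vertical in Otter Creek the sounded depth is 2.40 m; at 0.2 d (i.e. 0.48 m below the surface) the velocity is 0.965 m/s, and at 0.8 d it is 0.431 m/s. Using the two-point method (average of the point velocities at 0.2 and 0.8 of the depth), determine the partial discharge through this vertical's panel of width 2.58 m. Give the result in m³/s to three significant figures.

v̄ = (0.965 + 0.431) / 2 = 0.6980 m/s
q = v̄ × d × w = 0.6980 × 2.40 × 2.58 = 4.322 m³/s

4.32 m³/s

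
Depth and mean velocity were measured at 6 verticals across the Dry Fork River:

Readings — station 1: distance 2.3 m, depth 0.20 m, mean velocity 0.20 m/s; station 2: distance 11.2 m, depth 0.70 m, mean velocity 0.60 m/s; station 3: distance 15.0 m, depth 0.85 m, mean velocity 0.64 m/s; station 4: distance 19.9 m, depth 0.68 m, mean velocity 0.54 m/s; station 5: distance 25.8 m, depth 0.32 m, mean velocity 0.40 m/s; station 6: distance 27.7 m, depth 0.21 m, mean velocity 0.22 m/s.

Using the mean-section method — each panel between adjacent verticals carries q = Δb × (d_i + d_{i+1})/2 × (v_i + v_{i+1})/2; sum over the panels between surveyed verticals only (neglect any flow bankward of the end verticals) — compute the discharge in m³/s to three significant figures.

Panel 1-2: Δb = 8.9 m, d̄ = (0.20+0.70)/2 = 0.45, v̄ = (0.20+0.60)/2 = 0.4 → q = 8.9×0.45×0.4 = 1.602 m³/s
Panel 2-3: Δb = 3.8 m, d̄ = (0.70+0.85)/2 = 0.775, v̄ = (0.60+0.64)/2 = 0.62 → q = 3.8×0.775×0.62 = 1.826 m³/s
Panel 3-4: Δb = 4.9 m, d̄ = (0.85+0.68)/2 = 0.765, v̄ = (0.64+0.54)/2 = 0.59 → q = 4.9×0.765×0.59 = 2.212 m³/s
Panel 4-5: Δb = 5.9 m, d̄ = (0.68+0.32)/2 = 0.5, v̄ = (0.54+0.40)/2 = 0.47 → q = 5.9×0.5×0.47 = 1.387 m³/s
Panel 5-6: Δb = 1.9 m, d̄ = (0.32+0.21)/2 = 0.265, v̄ = (0.40+0.22)/2 = 0.31 → q = 1.9×0.265×0.31 = 0.1561 m³/s
Q = Σ q = 7.182 m³/s

7.18 m³/s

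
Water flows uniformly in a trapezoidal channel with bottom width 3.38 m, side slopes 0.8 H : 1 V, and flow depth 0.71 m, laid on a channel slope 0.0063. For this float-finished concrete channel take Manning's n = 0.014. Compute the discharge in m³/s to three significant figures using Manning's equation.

10.5 m³/s

A = (b + z·y)·y = (3.38 + 0.8×0.71)×0.71 = 2.803 m²
P = b + 2y√(1+z²) = 3.38 + 2×0.71×√(1+0.8²) = 5.198 m
R = A/P = 2.803/5.198 = 0.5392 m
Q = (1/n)·A·R^(2/3)·S^(1/2) = (1/0.014) × 2.803 × 0.5392^(2/3) × 0.0063^(1/2) = 10.53 m³/s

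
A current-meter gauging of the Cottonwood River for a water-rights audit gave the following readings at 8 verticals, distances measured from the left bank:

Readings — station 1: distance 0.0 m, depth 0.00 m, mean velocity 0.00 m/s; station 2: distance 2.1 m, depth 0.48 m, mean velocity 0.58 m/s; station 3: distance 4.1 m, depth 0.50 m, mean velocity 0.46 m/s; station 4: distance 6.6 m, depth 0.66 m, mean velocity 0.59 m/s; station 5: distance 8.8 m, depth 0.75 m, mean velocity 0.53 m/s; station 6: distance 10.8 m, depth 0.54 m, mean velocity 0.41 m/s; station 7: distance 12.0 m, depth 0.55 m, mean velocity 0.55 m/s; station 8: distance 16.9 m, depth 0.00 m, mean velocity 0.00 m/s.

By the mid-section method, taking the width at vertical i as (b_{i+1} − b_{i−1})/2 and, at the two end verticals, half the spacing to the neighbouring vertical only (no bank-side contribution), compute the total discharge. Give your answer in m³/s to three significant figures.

4.11 m³/s

w_2 = (4.1 − 0.0)/2 = 2.05 m; q_2 = 0.58 × 0.48 × 2.05 = 0.5707 m³/s
w_3 = (6.6 − 2.1)/2 = 2.25 m; q_3 = 0.46 × 0.50 × 2.25 = 0.5175 m³/s
w_4 = (8.8 − 4.1)/2 = 2.35 m; q_4 = 0.59 × 0.66 × 2.35 = 0.9151 m³/s
w_5 = (10.8 − 6.6)/2 = 2.1 m; q_5 = 0.53 × 0.75 × 2.1 = 0.8348 m³/s
w_6 = (12.0 − 8.8)/2 = 1.6 m; q_6 = 0.41 × 0.54 × 1.6 = 0.3542 m³/s
w_7 = (16.9 − 10.8)/2 = 3.05 m; q_7 = 0.55 × 0.55 × 3.05 = 0.9226 m³/s
Stations 1, 8 contribute zero (depth or velocity is 0).
Q = Σ qᵢ = 4.115 m³/s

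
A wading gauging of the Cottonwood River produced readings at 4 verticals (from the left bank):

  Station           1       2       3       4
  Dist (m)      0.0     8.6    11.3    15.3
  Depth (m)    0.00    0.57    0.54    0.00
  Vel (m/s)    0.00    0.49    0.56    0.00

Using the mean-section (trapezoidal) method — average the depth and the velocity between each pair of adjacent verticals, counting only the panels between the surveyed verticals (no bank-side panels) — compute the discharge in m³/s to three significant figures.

Panel 1-2: Δb = 8.6 m, d̄ = (0.00+0.57)/2 = 0.285, v̄ = (0.00+0.49)/2 = 0.245 → q = 8.6×0.285×0.245 = 0.6005 m³/s
Panel 2-3: Δb = 2.7 m, d̄ = (0.57+0.54)/2 = 0.555, v̄ = (0.49+0.56)/2 = 0.525 → q = 2.7×0.555×0.525 = 0.7867 m³/s
Panel 3-4: Δb = 4 m, d̄ = (0.54+0.00)/2 = 0.27, v̄ = (0.56+0.00)/2 = 0.28 → q = 4×0.27×0.28 = 0.3024 m³/s
Q = Σ q = 1.690 m³/s

1.69 m³/s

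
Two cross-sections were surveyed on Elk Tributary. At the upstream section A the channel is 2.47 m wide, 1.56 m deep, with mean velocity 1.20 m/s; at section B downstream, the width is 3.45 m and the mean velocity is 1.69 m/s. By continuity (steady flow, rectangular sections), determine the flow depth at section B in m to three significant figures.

Q = A₁V₁ = (2.47×1.56) × 1.20 = 4.624 m³/s
d₂ = Q/(b₂ V₂) = 4.624/(3.45×1.69) = 0.7930 m

0.793 m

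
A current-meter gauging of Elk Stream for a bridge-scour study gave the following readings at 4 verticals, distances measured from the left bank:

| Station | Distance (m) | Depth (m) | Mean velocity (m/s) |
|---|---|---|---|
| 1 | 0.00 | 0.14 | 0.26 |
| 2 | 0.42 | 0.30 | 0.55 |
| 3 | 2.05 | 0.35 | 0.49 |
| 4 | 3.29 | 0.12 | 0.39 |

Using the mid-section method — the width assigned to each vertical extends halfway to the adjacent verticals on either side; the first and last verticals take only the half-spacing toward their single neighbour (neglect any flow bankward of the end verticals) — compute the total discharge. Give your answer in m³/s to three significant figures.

0.452 m³/s

w_1 = (0.42 − 0.00)/2 = 0.21 m; q_1 = 0.26 × 0.14 × 0.21 = 0.007644 m³/s
w_2 = (2.05 − 0.00)/2 = 1.025 m; q_2 = 0.55 × 0.30 × 1.025 = 0.1691 m³/s
w_3 = (3.29 − 0.42)/2 = 1.435 m; q_3 = 0.49 × 0.35 × 1.435 = 0.2461 m³/s
w_4 = (3.29 − 2.05)/2 = 0.62 m; q_4 = 0.39 × 0.12 × 0.62 = 0.02902 m³/s
Q = Σ qᵢ = 0.4519 m³/s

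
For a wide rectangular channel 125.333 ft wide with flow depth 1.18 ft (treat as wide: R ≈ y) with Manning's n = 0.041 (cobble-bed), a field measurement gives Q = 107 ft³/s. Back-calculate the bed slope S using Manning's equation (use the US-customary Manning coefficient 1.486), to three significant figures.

A = b·y = 125.333 × 1.18 = 147.9 ft²
Wide channel: R ≈ y = 1.18 ft
S = (Q·n / (1.486·A·R^(2/3)))² = (107×0.041 / (1.486×147.9×1.117))² = 0.0003196

0.000320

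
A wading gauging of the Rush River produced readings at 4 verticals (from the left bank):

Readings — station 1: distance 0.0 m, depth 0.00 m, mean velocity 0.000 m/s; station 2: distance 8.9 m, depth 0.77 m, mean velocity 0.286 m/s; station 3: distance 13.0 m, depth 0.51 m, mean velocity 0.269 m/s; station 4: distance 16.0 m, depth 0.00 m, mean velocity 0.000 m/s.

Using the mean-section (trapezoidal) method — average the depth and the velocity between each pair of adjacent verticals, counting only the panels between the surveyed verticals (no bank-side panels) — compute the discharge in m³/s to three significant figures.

Panel 1-2: Δb = 8.9 m, d̄ = (0.00+0.77)/2 = 0.385, v̄ = (0.000+0.286)/2 = 0.143 → q = 8.9×0.385×0.143 = 0.4900 m³/s
Panel 2-3: Δb = 4.1 m, d̄ = (0.77+0.51)/2 = 0.64, v̄ = (0.286+0.269)/2 = 0.2775 → q = 4.1×0.64×0.2775 = 0.7282 m³/s
Panel 3-4: Δb = 3 m, d̄ = (0.51+0.00)/2 = 0.255, v̄ = (0.269+0.000)/2 = 0.1345 → q = 3×0.255×0.1345 = 0.1029 m³/s
Q = Σ q = 1.321 m³/s

1.32 m³/s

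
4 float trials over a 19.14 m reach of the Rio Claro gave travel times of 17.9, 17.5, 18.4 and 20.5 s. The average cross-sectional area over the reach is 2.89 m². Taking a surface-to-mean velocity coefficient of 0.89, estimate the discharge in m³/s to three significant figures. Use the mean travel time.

2.65 m³/s

t̄ = (17.9 + 17.5 + 18.4 + 20.5) / 4 = 18.575 s
v_surface = L / t̄ = 19.14 / 18.575 = 1.030 m/s
v_mean = 0.89 × 1.030 = 0.9171 m/s
Q = A × v_mean = 2.89 × 0.9171 = 2.650 m³/s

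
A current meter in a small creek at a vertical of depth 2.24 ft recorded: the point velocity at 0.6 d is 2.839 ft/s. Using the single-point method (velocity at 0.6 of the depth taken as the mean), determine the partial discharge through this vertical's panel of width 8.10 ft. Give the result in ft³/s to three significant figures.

51.5 ft³/s

v̄ = v₀.₆ = 2.839 ft/s
q = v̄ × d × w = 2.839 × 2.24 × 8.10 = 51.51 ft³/s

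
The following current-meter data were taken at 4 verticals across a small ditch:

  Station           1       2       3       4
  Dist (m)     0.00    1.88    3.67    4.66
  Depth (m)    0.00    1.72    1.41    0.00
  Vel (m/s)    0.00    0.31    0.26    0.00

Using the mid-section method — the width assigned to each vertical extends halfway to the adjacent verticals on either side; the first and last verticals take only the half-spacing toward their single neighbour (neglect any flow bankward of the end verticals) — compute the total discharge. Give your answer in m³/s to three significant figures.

1.49 m³/s

w_2 = (3.67 − 0.00)/2 = 1.835 m; q_2 = 0.31 × 1.72 × 1.835 = 0.9784 m³/s
w_3 = (4.66 − 1.88)/2 = 1.39 m; q_3 = 0.26 × 1.41 × 1.39 = 0.5096 m³/s
Stations 1, 4 contribute zero (depth or velocity is 0).
Q = Σ qᵢ = 1.488 m³/s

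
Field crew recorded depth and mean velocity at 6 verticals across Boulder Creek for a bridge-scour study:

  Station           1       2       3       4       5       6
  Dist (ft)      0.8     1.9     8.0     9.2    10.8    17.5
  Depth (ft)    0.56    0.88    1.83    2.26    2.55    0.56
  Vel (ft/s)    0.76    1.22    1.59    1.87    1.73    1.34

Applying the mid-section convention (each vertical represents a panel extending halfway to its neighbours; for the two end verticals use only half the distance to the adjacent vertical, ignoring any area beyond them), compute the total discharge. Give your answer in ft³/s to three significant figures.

41.5 ft³/s

w_1 = (1.9 − 0.8)/2 = 0.55 ft; q_1 = 0.76 × 0.56 × 0.55 = 0.2341 ft³/s
w_2 = (8.0 − 0.8)/2 = 3.6 ft; q_2 = 1.22 × 0.88 × 3.6 = 3.865 ft³/s
w_3 = (9.2 − 1.9)/2 = 3.65 ft; q_3 = 1.59 × 1.83 × 3.65 = 10.62 ft³/s
w_4 = (10.8 − 8.0)/2 = 1.4 ft; q_4 = 1.87 × 2.26 × 1.4 = 5.917 ft³/s
w_5 = (17.5 − 9.2)/2 = 4.15 ft; q_5 = 1.73 × 2.55 × 4.15 = 18.31 ft³/s
w_6 = (17.5 − 10.8)/2 = 3.35 ft; q_6 = 1.34 × 0.56 × 3.35 = 2.514 ft³/s
Q = Σ qᵢ = 41.46 ft³/s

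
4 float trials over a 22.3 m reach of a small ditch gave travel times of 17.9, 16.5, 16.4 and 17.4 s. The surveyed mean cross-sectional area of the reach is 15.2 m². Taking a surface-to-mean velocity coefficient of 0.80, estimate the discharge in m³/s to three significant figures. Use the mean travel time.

15.9 m³/s

t̄ = (17.9 + 16.5 + 16.4 + 17.4) / 4 = 17.05 s
v_surface = L / t̄ = 22.3 / 17.05 = 1.308 m/s
v_mean = 0.80 × 1.308 = 1.046 m/s
Q = A × v_mean = 15.2 × 1.046 = 15.90 m³/s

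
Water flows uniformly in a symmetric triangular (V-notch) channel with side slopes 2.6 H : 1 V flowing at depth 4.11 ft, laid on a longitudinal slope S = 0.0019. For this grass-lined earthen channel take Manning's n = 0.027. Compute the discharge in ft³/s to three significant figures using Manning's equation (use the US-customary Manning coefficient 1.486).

163 ft³/s

A = z·y² = 2.6×4.11² = 43.92 ft²
P = 2y√(1+z²) = 2×4.11×√(1+2.6²) = 22.90 ft
R = A/P = 43.92/22.90 = 1.918 ft
Q = (1.486/n)·A·R^(2/3)·S^(1/2) = (1.486/0.027) × 43.92 × 1.918^(2/3) × 0.0019^(1/2) = 162.7 ft³/s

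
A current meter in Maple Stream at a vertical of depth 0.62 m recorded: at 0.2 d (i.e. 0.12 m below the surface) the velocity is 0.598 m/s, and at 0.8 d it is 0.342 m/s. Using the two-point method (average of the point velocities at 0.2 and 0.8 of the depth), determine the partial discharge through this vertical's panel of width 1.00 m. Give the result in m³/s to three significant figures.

v̄ = (0.598 + 0.342) / 2 = 0.4700 m/s
q = v̄ × d × w = 0.4700 × 0.62 × 1.00 = 0.2914 m³/s

0.291 m³/s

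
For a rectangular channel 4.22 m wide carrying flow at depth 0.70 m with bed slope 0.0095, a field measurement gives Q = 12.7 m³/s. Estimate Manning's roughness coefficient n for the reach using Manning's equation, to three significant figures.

0.0148

A = b·y = 4.22 × 0.70 = 2.954 m²
P = b + 2y = 4.22 + 2×0.70 = 5.620 m
R = A/P = 2.954/5.620 = 0.5256 m
n = (1/Q)·A·R^(2/3)·S^(1/2) = (1/12.7) × 2.954 × 0.6513 × 0.09747 = 0.01477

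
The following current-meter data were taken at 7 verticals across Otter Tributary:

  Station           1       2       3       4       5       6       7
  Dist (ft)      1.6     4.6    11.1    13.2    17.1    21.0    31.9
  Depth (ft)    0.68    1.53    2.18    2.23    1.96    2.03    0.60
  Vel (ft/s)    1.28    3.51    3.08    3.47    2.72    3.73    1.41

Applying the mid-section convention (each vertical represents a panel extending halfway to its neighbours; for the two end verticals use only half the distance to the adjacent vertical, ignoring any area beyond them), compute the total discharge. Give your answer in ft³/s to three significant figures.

w_1 = (4.6 − 1.6)/2 = 1.5 ft; q_1 = 1.28 × 0.68 × 1.5 = 1.306 ft³/s
w_2 = (11.1 − 1.6)/2 = 4.75 ft; q_2 = 3.51 × 1.53 × 4.75 = 25.51 ft³/s
w_3 = (13.2 − 4.6)/2 = 4.3 ft; q_3 = 3.08 × 2.18 × 4.3 = 28.87 ft³/s
w_4 = (17.1 − 11.1)/2 = 3 ft; q_4 = 3.47 × 2.23 × 3 = 23.21 ft³/s
w_5 = (21.0 − 13.2)/2 = 3.9 ft; q_5 = 2.72 × 1.96 × 3.9 = 20.79 ft³/s
w_6 = (31.9 − 17.1)/2 = 7.4 ft; q_6 = 3.73 × 2.03 × 7.4 = 56.03 ft³/s
w_7 = (31.9 − 21.0)/2 = 5.45 ft; q_7 = 1.41 × 0.60 × 5.45 = 4.611 ft³/s
Q = Σ qᵢ = 160.3 ft³/s

160 ft³/s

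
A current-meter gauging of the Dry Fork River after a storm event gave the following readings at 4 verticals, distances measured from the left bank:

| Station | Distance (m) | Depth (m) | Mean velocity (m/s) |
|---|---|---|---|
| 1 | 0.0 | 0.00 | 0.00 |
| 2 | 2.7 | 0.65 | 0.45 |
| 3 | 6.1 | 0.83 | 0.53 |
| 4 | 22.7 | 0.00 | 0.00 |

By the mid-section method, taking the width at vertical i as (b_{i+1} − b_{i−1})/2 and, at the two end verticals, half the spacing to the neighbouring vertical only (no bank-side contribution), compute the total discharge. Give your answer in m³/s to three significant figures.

w_2 = (6.1 − 0.0)/2 = 3.05 m; q_2 = 0.45 × 0.65 × 3.05 = 0.8921 m³/s
w_3 = (22.7 − 2.7)/2 = 10 m; q_3 = 0.53 × 0.83 × 10 = 4.399 m³/s
Stations 1, 4 contribute zero (depth or velocity is 0).
Q = Σ qᵢ = 5.291 m³/s

5.29 m³/s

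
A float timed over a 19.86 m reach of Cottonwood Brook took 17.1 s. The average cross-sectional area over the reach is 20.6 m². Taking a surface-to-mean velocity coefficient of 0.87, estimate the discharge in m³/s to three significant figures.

v_surface = L / t̄ = 19.86 / 17.1 = 1.161 m/s
v_mean = 0.87 × 1.161 = 1.010 m/s
Q = A × v_mean = 20.6 × 1.010 = 20.81 m³/s

20.8 m³/s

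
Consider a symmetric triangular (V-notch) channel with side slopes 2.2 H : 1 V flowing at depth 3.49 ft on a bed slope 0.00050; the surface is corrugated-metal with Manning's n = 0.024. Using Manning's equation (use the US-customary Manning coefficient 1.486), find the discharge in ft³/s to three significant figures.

50.5 ft³/s

A = z·y² = 2.2×3.49² = 26.80 ft²
P = 2y√(1+z²) = 2×3.49×√(1+2.2²) = 16.87 ft
R = A/P = 26.80/16.87 = 1.589 ft
Q = (1.486/n)·A·R^(2/3)·S^(1/2) = (1.486/0.024) × 26.80 × 1.589^(2/3) × 0.00050^(1/2) = 50.51 ft³/s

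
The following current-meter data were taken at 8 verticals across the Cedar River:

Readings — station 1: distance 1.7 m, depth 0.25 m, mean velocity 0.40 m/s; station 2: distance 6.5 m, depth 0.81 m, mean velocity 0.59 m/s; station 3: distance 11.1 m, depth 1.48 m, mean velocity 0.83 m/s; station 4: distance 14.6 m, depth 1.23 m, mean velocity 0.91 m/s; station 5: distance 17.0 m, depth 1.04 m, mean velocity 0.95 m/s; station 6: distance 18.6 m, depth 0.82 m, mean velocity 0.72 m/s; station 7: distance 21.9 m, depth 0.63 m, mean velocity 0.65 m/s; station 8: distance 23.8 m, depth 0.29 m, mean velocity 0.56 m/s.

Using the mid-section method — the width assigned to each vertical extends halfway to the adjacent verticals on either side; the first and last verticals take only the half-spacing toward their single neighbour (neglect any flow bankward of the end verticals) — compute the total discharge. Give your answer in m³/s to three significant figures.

w_1 = (6.5 − 1.7)/2 = 2.4 m; q_1 = 0.40 × 0.25 × 2.4 = 0.2400 m³/s
w_2 = (11.1 − 1.7)/2 = 4.7 m; q_2 = 0.59 × 0.81 × 4.7 = 2.246 m³/s
w_3 = (14.6 − 6.5)/2 = 4.05 m; q_3 = 0.83 × 1.48 × 4.05 = 4.975 m³/s
w_4 = (17.0 − 11.1)/2 = 2.95 m; q_4 = 0.91 × 1.23 × 2.95 = 3.302 m³/s
w_5 = (18.6 − 14.6)/2 = 2 m; q_5 = 0.95 × 1.04 × 2 = 1.976 m³/s
w_6 = (21.9 − 17.0)/2 = 2.45 m; q_6 = 0.72 × 0.82 × 2.45 = 1.446 m³/s
w_7 = (23.8 − 18.6)/2 = 2.6 m; q_7 = 0.65 × 0.63 × 2.6 = 1.065 m³/s
w_8 = (23.8 − 21.9)/2 = 0.95 m; q_8 = 0.56 × 0.29 × 0.95 = 0.1543 m³/s
Q = Σ qᵢ = 15.40 m³/s

15.4 m³/s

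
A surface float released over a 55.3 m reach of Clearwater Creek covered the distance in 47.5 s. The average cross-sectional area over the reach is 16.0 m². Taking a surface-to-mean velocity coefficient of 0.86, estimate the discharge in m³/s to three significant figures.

v_surface = L / t̄ = 55.3 / 47.5 = 1.164 m/s
v_mean = 0.86 × 1.164 = 1.001 m/s
Q = A × v_mean = 16.0 × 1.001 = 16.02 m³/s

16.0 m³/s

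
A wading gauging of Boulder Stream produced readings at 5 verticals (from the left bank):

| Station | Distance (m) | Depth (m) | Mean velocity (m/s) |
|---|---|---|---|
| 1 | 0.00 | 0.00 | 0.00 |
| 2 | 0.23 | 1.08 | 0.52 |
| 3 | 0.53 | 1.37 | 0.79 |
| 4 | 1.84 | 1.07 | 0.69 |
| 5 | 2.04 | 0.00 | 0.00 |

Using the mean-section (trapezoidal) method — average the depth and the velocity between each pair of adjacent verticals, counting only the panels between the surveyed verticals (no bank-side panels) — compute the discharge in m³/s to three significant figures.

Panel 1-2: Δb = 0.23 m, d̄ = (0.00+1.08)/2 = 0.54, v̄ = (0.00+0.52)/2 = 0.26 → q = 0.23×0.54×0.26 = 0.03229 m³/s
Panel 2-3: Δb = 0.3 m, d̄ = (1.08+1.37)/2 = 1.225, v̄ = (0.52+0.79)/2 = 0.655 → q = 0.3×1.225×0.655 = 0.2407 m³/s
Panel 3-4: Δb = 1.31 m, d̄ = (1.37+1.07)/2 = 1.22, v̄ = (0.79+0.69)/2 = 0.74 → q = 1.31×1.22×0.74 = 1.183 m³/s
Panel 4-5: Δb = 0.2 m, d̄ = (1.07+0.00)/2 = 0.535, v̄ = (0.69+0.00)/2 = 0.345 → q = 0.2×0.535×0.345 = 0.03692 m³/s
Q = Σ q = 1.493 m³/s

1.49 m³/s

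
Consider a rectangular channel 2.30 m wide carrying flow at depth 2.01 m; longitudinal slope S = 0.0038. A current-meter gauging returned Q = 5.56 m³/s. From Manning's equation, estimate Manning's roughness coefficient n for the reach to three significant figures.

A = b·y = 2.30 × 2.01 = 4.623 m²
P = b + 2y = 2.30 + 2×2.01 = 6.320 m
R = A/P = 4.623/6.320 = 0.7315 m
n = (1/Q)·A·R^(2/3)·S^(1/2) = (1/5.56) × 4.623 × 0.8118 × 0.06164 = 0.04161

0.0416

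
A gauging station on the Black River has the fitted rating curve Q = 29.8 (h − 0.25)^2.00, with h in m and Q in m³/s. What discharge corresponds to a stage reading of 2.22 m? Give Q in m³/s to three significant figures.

116 m³/s

Q = 29.8 × (2.22 − 0.25)^2.00 = 29.8 × 1.97^2.00 = 115.7 m³/s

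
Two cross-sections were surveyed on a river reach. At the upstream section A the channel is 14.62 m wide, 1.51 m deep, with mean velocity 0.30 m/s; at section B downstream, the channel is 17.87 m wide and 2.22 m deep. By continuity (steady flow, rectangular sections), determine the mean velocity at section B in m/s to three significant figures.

Q = A₁V₁ = (14.62×1.51) × 0.30 = 6.623 m³/s
A₂ = 17.87 × 2.22 = 39.67 m²
V₂ = Q/A₂ = 6.623/39.67 = 0.1669 m/s

0.167 m/s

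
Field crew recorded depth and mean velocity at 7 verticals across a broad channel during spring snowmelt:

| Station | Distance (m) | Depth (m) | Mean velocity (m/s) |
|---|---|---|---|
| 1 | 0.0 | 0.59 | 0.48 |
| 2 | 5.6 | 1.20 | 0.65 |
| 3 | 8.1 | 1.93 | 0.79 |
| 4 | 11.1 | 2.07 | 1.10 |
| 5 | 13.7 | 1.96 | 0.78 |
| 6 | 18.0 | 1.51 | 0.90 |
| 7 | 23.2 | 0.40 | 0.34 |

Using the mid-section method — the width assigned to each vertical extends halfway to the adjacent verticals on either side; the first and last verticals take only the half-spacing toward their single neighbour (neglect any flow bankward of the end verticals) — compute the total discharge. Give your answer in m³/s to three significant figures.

26.6 m³/s

w_1 = (5.6 − 0.0)/2 = 2.8 m; q_1 = 0.48 × 0.59 × 2.8 = 0.7930 m³/s
w_2 = (8.1 − 0.0)/2 = 4.05 m; q_2 = 0.65 × 1.20 × 4.05 = 3.159 m³/s
w_3 = (11.1 − 5.6)/2 = 2.75 m; q_3 = 0.79 × 1.93 × 2.75 = 4.193 m³/s
w_4 = (13.7 − 8.1)/2 = 2.8 m; q_4 = 1.10 × 2.07 × 2.8 = 6.376 m³/s
w_5 = (18.0 − 11.1)/2 = 3.45 m; q_5 = 0.78 × 1.96 × 3.45 = 5.274 m³/s
w_6 = (23.2 − 13.7)/2 = 4.75 m; q_6 = 0.90 × 1.51 × 4.75 = 6.455 m³/s
w_7 = (23.2 − 18.0)/2 = 2.6 m; q_7 = 0.34 × 0.40 × 2.6 = 0.3536 m³/s
Q = Σ qᵢ = 26.60 m³/s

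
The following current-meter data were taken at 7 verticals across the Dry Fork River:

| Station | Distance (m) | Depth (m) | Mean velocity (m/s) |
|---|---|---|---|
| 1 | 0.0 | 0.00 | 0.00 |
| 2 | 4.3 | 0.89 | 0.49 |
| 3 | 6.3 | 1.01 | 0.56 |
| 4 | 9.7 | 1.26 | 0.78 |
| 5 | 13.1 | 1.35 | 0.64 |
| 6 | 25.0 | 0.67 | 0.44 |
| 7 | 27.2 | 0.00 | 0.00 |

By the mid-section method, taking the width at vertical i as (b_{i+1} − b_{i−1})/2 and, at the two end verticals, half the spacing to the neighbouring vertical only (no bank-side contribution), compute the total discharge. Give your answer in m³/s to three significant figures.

14.9 m³/s

w_2 = (6.3 − 0.0)/2 = 3.15 m; q_2 = 0.49 × 0.89 × 3.15 = 1.374 m³/s
w_3 = (9.7 − 4.3)/2 = 2.7 m; q_3 = 0.56 × 1.01 × 2.7 = 1.527 m³/s
w_4 = (13.1 − 6.3)/2 = 3.4 m; q_4 = 0.78 × 1.26 × 3.4 = 3.342 m³/s
w_5 = (25.0 − 9.7)/2 = 7.65 m; q_5 = 0.64 × 1.35 × 7.65 = 6.610 m³/s
w_6 = (27.2 − 13.1)/2 = 7.05 m; q_6 = 0.44 × 0.67 × 7.05 = 2.078 m³/s
Stations 1, 7 contribute zero (depth or velocity is 0).
Q = Σ qᵢ = 14.93 m³/s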